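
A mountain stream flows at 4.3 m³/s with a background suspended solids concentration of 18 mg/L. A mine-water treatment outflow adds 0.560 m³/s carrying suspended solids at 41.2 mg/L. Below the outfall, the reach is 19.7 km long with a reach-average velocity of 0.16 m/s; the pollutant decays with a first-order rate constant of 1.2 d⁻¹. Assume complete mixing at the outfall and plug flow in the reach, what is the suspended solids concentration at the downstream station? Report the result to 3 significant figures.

Mixed concentration C = ΣQC/ΣQ = (4.300·18.00 + 0.5600·41.20) / 4.860 = 100.5/4.860 = 20.67 mg/L.
Travel time t = 19.7·1000 / 0.16 = 123100 s = 34.20 h.
After decay, C = 20.67 × e^(−kt) = 20.67 × 0.1809 = 3.739 mg/L.

3.74 mg/L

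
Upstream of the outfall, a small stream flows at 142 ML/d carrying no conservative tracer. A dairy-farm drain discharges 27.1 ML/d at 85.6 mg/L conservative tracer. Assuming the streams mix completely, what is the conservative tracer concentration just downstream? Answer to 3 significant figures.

13.7 mg/L

Mass balance: C = (142.0·0 + 27.10·85.60) / 169.1 = 2320/169.1 = 13.72 mg/L.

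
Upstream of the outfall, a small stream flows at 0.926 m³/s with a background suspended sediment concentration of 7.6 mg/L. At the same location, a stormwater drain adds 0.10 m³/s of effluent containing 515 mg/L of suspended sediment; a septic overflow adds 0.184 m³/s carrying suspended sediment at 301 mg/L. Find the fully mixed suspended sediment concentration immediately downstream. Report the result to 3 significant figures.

Flow-weighted average: C = (0.9260·7.600 + 0.1000·515.0 + 0.1840·301.0) / 1.210 = 113.9/1.210 = 94.15 mg/L.

94.2 mg/L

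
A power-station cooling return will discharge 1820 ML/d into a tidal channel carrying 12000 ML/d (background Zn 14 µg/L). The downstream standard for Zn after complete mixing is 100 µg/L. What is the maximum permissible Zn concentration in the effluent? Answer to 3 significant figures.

667 µg/L

At the limit, (Qr·Cr + Qe·Cₑ)/(Qr + Qe) = 100:
Cₑ = (13820·100 − 12000·14.00) / 1820 = 667.0 µg/L.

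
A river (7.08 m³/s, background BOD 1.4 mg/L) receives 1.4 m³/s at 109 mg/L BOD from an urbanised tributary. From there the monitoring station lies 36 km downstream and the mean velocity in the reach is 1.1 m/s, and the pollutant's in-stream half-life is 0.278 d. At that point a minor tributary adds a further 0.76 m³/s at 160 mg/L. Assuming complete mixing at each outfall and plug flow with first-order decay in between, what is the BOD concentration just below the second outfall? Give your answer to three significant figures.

20.0 mg/L

Flow-weighted average: C = (7.080·1.400 + 1.400·109.0) / 8.480 = 162.5/8.480 = 19.16 mg/L; combined flow 8.480 m³/s.
Travel time t = 36·1000 / 1.1 = 32730 s = 9.091 h.
Half-life 0.278 d → k = ln 2 / 0.278 = 2.493 d⁻¹.
Decay over the reach: 19.16·exp(−kt) = 19.16·0.3889 = 7.453 mg/L.
At the second outfall, C = (8.480·7.453 + 0.7600·160.0) / (8.480 + 0.7600) = 20.00 mg/L.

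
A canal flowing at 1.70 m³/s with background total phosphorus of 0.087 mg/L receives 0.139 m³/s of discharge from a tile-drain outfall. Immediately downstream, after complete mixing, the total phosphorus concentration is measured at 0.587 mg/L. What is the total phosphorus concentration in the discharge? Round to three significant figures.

6.70 mg/L

Mass balance: 1.700·0.08700 + 0.1390·Cₑ = 1.839·0.5870
→ Cₑ = (1.839·0.5870 − 1.700·0.08700) / 0.1390 = 6.702 mg/L.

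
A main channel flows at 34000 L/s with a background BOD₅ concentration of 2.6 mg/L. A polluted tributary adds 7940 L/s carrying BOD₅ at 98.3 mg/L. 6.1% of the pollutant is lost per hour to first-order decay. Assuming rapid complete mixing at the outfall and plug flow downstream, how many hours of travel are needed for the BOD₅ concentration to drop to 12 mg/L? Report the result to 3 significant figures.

Conservation of mass: C = (34000·2.600 + 7940·98.30) / 41940 = 868900/41940 = 20.72 mg/L.
6.1%/h lost → k = −ln(1 − 0.061) = 0.06294 h⁻¹.
20.72·exp(−k·t) = 12 → t = ln(20.72/12)/k = 31230 s = 8.676 h.

8.68 h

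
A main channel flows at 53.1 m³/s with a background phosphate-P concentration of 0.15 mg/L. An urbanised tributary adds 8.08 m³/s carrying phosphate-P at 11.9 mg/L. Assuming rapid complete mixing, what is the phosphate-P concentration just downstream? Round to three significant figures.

1.70 mg/L

After mixing, C = (53.10·0.1500 + 8.080·11.90) / 61.18 = 104.1/61.18 = 1.702 mg/L.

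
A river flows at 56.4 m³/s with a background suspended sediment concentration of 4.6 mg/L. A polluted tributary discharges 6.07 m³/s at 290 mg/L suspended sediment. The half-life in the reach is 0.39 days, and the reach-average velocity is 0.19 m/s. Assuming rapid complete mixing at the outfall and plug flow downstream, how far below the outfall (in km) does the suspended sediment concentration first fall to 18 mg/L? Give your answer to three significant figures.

Mixed concentration C = ΣQC/ΣQ = (56.40·4.600 + 6.070·290.0) / 62.47 = 2020/62.47 = 32.33 mg/L.
Half-life 0.39 d → k = ln 2 / 0.39 = 1.777 d⁻¹.
Set 32.33·exp(−k·t) = 18 → t = ln(32.33/18)/k = 28470 s = 7.909 h.
Distance = v·t = 0.19·28470 = 5409 m = 5.409 km.

5.41 km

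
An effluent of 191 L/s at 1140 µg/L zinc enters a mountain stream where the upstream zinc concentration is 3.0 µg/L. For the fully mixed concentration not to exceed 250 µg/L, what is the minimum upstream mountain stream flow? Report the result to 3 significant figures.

688 L/s

Set C_mix = 250: (Q·3.000 + 191.0·1140) / (Q + 191.0) = 250
→ Q = 191.0·(1140 − 250)/(250 − 3.000) = 688.2 L/s.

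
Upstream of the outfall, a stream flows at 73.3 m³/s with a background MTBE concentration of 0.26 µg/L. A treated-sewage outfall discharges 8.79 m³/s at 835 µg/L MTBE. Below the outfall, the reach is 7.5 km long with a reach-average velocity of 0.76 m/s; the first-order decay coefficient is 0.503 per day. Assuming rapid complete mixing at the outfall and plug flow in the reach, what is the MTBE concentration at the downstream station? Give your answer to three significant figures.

Flow-weighted average: C = (73.30·0.2600 + 8.790·835.0) / 82.09 = 7359/82.09 = 89.64 µg/L.
Travel time t = 7.5·1000 / 0.76 = 9868 s = 2.741 h.
After decay, C = 89.64 × e^(−kt) = 89.64 × 0.9442 = 84.64 µg/L.

84.6 µg/L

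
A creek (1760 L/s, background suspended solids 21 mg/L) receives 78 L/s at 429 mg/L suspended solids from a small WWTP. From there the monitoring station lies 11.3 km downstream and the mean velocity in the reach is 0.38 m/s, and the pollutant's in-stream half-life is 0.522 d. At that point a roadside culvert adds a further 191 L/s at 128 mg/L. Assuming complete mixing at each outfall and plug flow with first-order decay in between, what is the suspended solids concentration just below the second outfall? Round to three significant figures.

Conservation of mass: C = (1760·21.00 + 78.00·429.0) / 1838 = 70420/1838 = 38.31 mg/L; combined flow 1838 L/s.
Travel time t = 11.3·1000 / 0.38 = 29740 s = 8.260 h.
Half-life 0.522 d → k = ln 2 / 0.522 = 1.328 d⁻¹.
First-order decay: C = 38.31·exp(−k·t) = 38.31·0.6332 = 24.26 mg/L.
Second outfall: C = (1838·24.26 + 191.0·128.0)/2029 = 34.03 mg/L.

34.0 mg/L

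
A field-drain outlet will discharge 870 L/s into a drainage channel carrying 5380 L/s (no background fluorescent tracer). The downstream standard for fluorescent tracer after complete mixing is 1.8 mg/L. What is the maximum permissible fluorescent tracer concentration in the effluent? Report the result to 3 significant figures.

12.9 mg/L

At the limit, (Qr·Cr + Qe·Cₑ)/(Qr + Qe) = 1.8:
Cₑ = (6250·1.8 − 5380·0) / 870.0 = 12.93 mg/L.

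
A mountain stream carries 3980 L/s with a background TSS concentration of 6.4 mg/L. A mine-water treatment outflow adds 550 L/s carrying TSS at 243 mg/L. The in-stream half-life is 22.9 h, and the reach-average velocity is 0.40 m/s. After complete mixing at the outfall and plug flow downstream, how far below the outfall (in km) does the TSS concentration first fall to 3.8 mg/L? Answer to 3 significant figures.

After mixing, C = (3980·6.400 + 550.0·243.0) / 4530 = 159100/4530 = 35.13 mg/L.
Half-life 22.9 h → k = ln 2 / 22.9 = 0.03027 h⁻¹ = 0.7264 d⁻¹.
Set 35.13·exp(−k·t) = 3.8 → t = ln(35.13/3.8)/k = 264500 s = 73.47 h.
Distance = v·t = 0.40·264500 = 105800 m = 105.8 km.

106 km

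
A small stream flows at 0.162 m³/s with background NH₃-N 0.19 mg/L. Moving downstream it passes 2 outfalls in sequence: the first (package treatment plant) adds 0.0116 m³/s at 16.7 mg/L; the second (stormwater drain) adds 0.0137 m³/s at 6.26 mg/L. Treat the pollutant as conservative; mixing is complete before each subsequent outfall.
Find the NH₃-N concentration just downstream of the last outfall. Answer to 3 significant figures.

1.66 mg/L

Outfall 1: combined Q = 0.1736 m³/s; C = (0.1620·0.1900 + 0.01160·16.70)/0.1736 = 1.293 mg/L.
Outfall 2: combined Q = 0.1873 m³/s; C = (0.1736·1.293 + 0.01370·6.260)/0.1873 = 1.656 mg/L.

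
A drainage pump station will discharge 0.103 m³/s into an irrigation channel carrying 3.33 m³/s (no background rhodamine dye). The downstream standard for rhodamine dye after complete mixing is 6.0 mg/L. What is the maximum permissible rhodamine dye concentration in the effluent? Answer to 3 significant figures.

200 mg/L

At the limit, (Qr·Cr + Qe·Cₑ)/(Qr + Qe) = 6.0:
Cₑ = (3.433·6.0 − 3.330·0) / 0.1030 = 200.0 mg/L.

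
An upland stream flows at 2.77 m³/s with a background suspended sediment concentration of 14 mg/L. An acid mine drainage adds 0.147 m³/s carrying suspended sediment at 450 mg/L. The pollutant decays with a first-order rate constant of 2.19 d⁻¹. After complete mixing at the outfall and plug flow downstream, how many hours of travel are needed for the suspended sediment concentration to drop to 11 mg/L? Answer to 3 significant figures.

13.0 h

Mass balance: C = (2.770·14.00 + 0.1470·450.0) / 2.917 = 104.9/2.917 = 35.97 mg/L.
35.97·exp(−k·t) = 11 → t = ln(35.97/11)/k = 46740 s = 12.98 h.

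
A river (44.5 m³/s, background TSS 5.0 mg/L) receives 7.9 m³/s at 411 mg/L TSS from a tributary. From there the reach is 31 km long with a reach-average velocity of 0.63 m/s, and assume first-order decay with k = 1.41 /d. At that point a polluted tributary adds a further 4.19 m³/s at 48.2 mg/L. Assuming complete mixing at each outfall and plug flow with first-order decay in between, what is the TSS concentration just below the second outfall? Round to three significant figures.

Mixed concentration C = ΣQC/ΣQ = (44.50·5.000 + 7.900·411.0) / 52.40 = 3469/52.40 = 66.21 mg/L; combined flow 52.40 m³/s.
Travel time t = 31·1000 / 0.63 = 49210 s = 13.67 h.
First-order decay: C = 66.21·exp(−k·t) = 66.21·0.4480 = 29.66 mg/L.
At the second outfall, C = (52.40·29.66 + 4.190·48.20) / (52.40 + 4.190) = 31.03 mg/L.

31.0 mg/L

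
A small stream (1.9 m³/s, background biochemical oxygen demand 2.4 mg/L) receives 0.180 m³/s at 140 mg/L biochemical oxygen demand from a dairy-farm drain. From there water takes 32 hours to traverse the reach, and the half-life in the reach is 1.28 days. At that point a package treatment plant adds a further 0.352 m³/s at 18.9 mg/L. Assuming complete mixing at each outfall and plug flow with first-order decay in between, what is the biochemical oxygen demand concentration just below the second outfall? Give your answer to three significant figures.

Conservation of mass: C = (1.900·2.400 + 0.1800·140.0) / 2.080 = 29.76/2.080 = 14.31 mg/L; combined flow 2.080 m³/s.
Half-life 1.28 d → k = ln 2 / 1.28 = 0.5415 d⁻¹.
First-order decay: C = 14.31·exp(−k·t) = 14.31·0.4858 = 6.950 mg/L.
At the second outfall, C = (2.080·6.950 + 0.3520·18.90) / (2.080 + 0.3520) = 8.680 mg/L.

8.68 mg/L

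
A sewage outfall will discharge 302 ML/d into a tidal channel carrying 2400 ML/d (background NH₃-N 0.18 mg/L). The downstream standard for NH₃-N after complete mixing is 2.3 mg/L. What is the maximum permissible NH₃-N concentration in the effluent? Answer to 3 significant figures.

19.1 mg/L

At the limit, (Qr·Cr + Qe·Cₑ)/(Qr + Qe) = 2.3:
Cₑ = (2702·2.3 − 2400·0.1800) / 302.0 = 19.15 mg/L.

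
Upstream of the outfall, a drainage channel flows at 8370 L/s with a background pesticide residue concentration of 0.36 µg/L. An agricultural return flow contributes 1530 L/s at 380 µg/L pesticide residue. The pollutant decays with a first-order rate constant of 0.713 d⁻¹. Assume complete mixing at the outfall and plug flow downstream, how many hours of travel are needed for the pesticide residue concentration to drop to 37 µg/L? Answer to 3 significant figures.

Flow-weighted average: C = (8370·0.3600 + 1530·380.0) / 9900 = 584400/9900 = 59.03 µg/L.
59.03·exp(−k·t) = 37 → t = ln(59.03/37)/k = 56610 s = 15.72 h.

15.7 h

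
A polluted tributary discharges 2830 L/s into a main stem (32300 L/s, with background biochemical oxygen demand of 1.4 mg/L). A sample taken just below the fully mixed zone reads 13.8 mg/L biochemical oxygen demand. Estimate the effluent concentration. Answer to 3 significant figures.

155 mg/L

Mass balance: 32300·1.400 + 2830·Cₑ = 35130·13.80
→ Cₑ = (35130·13.80 − 32300·1.400) / 2830 = 155.3 mg/L.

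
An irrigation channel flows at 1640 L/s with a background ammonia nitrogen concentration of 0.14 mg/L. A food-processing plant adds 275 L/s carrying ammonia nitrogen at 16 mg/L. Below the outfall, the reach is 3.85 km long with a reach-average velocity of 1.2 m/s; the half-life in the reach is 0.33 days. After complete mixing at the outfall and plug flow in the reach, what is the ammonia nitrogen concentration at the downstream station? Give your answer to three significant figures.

2.24 mg/L

Conservation of mass: C = (1640·0.1400 + 275.0·16.00) / 1915 = 4630/1915 = 2.418 mg/L.
Travel time t = 3.85·1000 / 1.2 = 3208 s = 0.8912 h.
Half-life 0.33 d → k = ln 2 / 0.33 = 2.100 d⁻¹.
Applying C = C₀e^(−kt): 2.418 × 0.9250 = 2.236 mg/L.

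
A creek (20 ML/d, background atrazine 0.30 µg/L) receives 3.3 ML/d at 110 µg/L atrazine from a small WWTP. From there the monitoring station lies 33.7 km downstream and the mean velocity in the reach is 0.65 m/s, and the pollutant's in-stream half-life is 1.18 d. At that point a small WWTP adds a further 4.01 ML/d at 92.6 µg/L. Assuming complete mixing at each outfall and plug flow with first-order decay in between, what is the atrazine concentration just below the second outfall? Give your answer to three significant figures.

23.1 µg/L

After mixing, C = (20.00·0.3000 + 3.300·110.0) / 23.30 = 369.0/23.30 = 15.84 µg/L; combined flow 23.30 ML/d.
Travel time t = 33.7·1000 / 0.65 = 51850 s = 14.40 h.
Half-life 1.18 d → k = ln 2 / 1.18 = 0.5874 d⁻¹.
First-order decay: C = 15.84·exp(−k·t) = 15.84·0.7029 = 11.13 µg/L.
Second outfall: C = (23.30·11.13 + 4.010·92.60)/27.31 = 23.09 µg/L.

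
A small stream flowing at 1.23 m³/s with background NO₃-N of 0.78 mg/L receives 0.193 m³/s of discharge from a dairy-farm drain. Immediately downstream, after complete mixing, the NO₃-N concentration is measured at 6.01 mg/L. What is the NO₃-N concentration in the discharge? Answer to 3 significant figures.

39.3 mg/L

Mass balance: 1.230·0.7800 + 0.1930·Cₑ = 1.423·6.010
→ Cₑ = (1.423·6.010 − 1.230·0.7800) / 0.1930 = 39.34 mg/L.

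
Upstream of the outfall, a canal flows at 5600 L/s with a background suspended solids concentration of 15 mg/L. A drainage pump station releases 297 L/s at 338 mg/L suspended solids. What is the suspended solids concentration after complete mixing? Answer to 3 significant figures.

31.3 mg/L

Mixed concentration C = ΣQC/ΣQ = (5600·15.00 + 297.0·338.0) / 5897 = 184400/5897 = 31.27 mg/L.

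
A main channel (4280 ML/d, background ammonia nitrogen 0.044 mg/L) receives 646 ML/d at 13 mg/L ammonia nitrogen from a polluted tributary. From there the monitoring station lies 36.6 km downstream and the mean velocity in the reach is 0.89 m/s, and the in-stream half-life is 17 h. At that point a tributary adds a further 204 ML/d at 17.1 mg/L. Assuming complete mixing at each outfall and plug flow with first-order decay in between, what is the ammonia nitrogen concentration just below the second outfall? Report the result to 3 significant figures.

1.73 mg/L

Mixed concentration C = ΣQC/ΣQ = (4280·0.04400 + 646.0·13.00) / 4926 = 8586/4926 = 1.743 mg/L; combined flow 4926 ML/d.
Travel time t = 36.6·1000 / 0.89 = 41120 s = 11.42 h.
Half-life 17 h → k = ln 2 / 17 = 0.04077 h⁻¹ = 0.9786 d⁻¹.
After decay, C = 1.743 × e^(−kt) = 1.743 × 0.6277 = 1.094 mg/L.
Second outfall: C = (4926·1.094 + 204.0·17.10)/5130 = 1.731 mg/L.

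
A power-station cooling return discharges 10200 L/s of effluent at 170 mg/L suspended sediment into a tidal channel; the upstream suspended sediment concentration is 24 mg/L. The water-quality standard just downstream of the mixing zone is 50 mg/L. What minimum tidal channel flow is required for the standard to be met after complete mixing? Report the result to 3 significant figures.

47100 L/s

Set C_mix = 50: (Q·24.00 + 10200·170.0) / (Q + 10200) = 50
→ Q = 10200·(170.0 − 50)/(50 − 24.00) = 47080 L/s.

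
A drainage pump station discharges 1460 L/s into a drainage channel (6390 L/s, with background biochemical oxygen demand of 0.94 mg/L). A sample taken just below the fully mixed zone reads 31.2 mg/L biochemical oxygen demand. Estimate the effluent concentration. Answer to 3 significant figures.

164 mg/L

Mass balance: 6390·0.9400 + 1460·Cₑ = 7850·31.20
→ Cₑ = (7850·31.20 − 6390·0.9400) / 1460 = 163.6 mg/L.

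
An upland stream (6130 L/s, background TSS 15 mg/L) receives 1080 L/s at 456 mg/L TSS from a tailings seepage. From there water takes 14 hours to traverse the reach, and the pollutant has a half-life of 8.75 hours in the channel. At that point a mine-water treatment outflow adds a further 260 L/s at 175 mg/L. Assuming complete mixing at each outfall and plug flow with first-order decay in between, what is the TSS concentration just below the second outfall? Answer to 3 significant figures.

31.9 mg/L

Conservation of mass: C = (6130·15.00 + 1080·456.0) / 7210 = 584400/7210 = 81.06 mg/L; combined flow 7210 L/s.
Half-life 8.75 h → k = ln 2 / 8.75 = 0.07922 h⁻¹ = 1.901 d⁻¹.
After decay, C = 81.06 × e^(−kt) = 81.06 × 0.3299 = 26.74 mg/L.
Second outfall: C = (7210·26.74 + 260.0·175.0)/7470 = 31.90 mg/L.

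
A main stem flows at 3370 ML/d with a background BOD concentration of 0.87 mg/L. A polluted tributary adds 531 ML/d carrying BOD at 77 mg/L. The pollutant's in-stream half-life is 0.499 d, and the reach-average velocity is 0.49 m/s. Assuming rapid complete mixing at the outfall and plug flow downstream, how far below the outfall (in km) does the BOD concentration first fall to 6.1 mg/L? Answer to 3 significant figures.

Mixed concentration C = ΣQC/ΣQ = (3370·0.8700 + 531.0·77.00) / 3901 = 43820/3901 = 11.23 mg/L.
Half-life 0.499 d → k = ln 2 / 0.499 = 1.389 d⁻¹.
Set 11.23·exp(−k·t) = 6.1 → t = ln(11.23/6.1)/k = 37980 s = 10.55 h.
Distance = v·t = 0.49·37980 = 18610 m = 18.61 km.

18.6 km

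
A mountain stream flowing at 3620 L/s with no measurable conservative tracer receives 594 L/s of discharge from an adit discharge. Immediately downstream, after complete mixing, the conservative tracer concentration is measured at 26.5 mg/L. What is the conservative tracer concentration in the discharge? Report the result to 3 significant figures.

188 mg/L

Mass balance: 3620·0 + 594.0·Cₑ = 4214·26.50
→ Cₑ = (4214·26.50 − 3620·0) / 594.0 = 188.0 mg/L.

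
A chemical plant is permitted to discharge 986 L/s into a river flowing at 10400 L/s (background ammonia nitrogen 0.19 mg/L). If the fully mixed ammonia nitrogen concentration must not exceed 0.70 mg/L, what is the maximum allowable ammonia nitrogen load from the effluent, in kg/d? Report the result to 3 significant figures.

518 kg/d

Mass balance at the limit: 10400·0.1900 + 986.0·Cₑ = 11390·0.70 → Cₑ = 6.079 mg/L.
986.0 L/s = 0.9860 m³/s. Load = 0.9860 m³/s × 6.079 g/m³ × 86 400 s/d = 517.9 kg/d.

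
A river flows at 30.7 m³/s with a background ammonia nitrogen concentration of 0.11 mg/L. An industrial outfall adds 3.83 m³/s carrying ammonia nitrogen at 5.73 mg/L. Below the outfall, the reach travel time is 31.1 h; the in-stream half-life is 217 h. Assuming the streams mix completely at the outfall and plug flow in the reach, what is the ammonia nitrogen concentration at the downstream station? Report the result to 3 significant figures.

0.664 mg/L

After mixing, C = (30.70·0.1100 + 3.830·5.730) / 34.53 = 25.32/34.53 = 0.7334 mg/L.
Half-life 217 h → k = ln 2 / 217 = 0.003194 h⁻¹ = 0.07666 d⁻¹.
Applying C = C₀e^(−kt): 0.7334 × 0.9054 = 0.6640 mg/L.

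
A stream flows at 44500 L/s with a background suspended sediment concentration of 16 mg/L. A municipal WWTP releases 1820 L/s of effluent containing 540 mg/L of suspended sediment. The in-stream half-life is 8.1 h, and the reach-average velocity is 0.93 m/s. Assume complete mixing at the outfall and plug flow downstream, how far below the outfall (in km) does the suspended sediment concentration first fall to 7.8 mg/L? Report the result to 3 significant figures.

60.5 km

Conservation of mass: C = (44500·16.00 + 1820·540.0) / 46320 = 1695000/46320 = 36.59 mg/L.
Half-life 8.1 h → k = ln 2 / 8.1 = 0.08557 h⁻¹ = 2.054 d⁻¹.
Set 36.59·exp(−k·t) = 7.8 → t = ln(36.59/7.8)/k = 65020 s = 18.06 h.
Distance = v·t = 0.93·65020 = 60470 m = 60.47 km.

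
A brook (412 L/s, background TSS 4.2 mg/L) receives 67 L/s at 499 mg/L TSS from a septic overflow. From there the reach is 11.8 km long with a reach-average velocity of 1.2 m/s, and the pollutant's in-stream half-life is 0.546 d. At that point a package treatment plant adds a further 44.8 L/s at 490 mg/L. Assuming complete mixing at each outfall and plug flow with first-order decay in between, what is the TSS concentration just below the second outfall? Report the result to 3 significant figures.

100 mg/L

After mixing, C = (412.0·4.200 + 67.00·499.0) / 479.0 = 35160/479.0 = 73.41 mg/L; combined flow 479.0 L/s.
Travel time t = 11.8·1000 / 1.2 = 9833 s = 2.731 h.
Half-life 0.546 d → k = ln 2 / 0.546 = 1.270 d⁻¹.
After decay, C = 73.41 × e^(−kt) = 73.41 × 0.8655 = 63.53 mg/L.
At the second outfall, C = (479.0·63.53 + 44.80·490.0) / (479.0 + 44.80) = 100.0 mg/L.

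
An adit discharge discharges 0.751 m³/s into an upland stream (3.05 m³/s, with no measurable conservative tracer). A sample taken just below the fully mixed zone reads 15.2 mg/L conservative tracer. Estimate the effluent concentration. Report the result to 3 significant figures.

Mass balance: 3.050·0 + 0.7510·Cₑ = 3.801·15.20
→ Cₑ = (3.801·15.20 − 3.050·0) / 0.7510 = 76.93 mg/L.

76.9 mg/L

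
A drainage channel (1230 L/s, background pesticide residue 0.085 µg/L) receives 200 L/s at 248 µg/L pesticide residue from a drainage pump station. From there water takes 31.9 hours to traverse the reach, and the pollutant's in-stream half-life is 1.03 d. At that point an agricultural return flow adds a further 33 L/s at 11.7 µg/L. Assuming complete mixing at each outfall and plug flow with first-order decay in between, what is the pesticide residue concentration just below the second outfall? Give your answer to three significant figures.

After mixing, C = (1230·0.08500 + 200.0·248.0) / 1430 = 49700/1430 = 34.76 µg/L; combined flow 1430 L/s.
Half-life 1.03 d → k = ln 2 / 1.03 = 0.6730 d⁻¹.
Decay over the reach: 34.76·exp(−kt) = 34.76·0.4088 = 14.21 µg/L.
At the second outfall, C = (1430·14.21 + 33.00·11.70) / (1430 + 33.00) = 14.15 µg/L.

14.2 µg/L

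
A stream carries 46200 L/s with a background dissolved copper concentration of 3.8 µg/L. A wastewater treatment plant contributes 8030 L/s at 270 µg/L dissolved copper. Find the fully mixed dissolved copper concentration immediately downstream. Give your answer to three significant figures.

43.2 µg/L

Mass balance: C = (46200·3.800 + 8030·270.0) / 54230 = 2344000/54230 = 43.22 µg/L.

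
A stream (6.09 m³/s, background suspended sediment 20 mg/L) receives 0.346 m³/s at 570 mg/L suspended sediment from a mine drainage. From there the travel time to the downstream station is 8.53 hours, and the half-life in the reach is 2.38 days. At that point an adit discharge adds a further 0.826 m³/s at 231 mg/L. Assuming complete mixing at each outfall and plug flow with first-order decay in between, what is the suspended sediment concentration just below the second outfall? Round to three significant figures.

Mixed concentration C = ΣQC/ΣQ = (6.090·20.00 + 0.3460·570.0) / 6.436 = 319.0/6.436 = 49.57 mg/L; combined flow 6.436 m³/s.
Half-life 2.38 d → k = ln 2 / 2.38 = 0.2912 d⁻¹.
After decay, C = 49.57 × e^(−kt) = 49.57 × 0.9017 = 44.69 mg/L.
Second outfall: C = (6.436·44.69 + 0.8260·231.0)/7.262 = 65.88 mg/L.

65.9 mg/L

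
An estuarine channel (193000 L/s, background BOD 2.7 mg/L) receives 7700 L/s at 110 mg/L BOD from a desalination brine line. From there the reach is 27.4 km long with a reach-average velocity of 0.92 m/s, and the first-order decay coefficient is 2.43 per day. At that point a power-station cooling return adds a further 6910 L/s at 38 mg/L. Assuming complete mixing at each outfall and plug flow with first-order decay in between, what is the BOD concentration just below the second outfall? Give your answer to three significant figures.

4.12 mg/L

Conservation of mass: C = (193000·2.700 + 7700·110.0) / 200700 = 1368000/200700 = 6.817 mg/L; combined flow 200700 L/s.
Travel time t = 27.4·1000 / 0.92 = 29780 s = 8.273 h.
After decay, C = 6.817 × e^(−kt) = 6.817 × 0.4327 = 2.950 mg/L.
At the second outfall, C = (200700·2.950 + 6910·38.00) / (200700 + 6910) = 4.116 mg/L.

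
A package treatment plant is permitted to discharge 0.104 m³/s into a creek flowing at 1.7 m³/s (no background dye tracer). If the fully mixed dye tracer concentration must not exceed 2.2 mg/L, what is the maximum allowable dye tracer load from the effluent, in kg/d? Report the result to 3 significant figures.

343 kg/d

Mass balance at the limit: 1.700·0 + 0.1040·Cₑ = 1.804·2.2 → Cₑ = 38.16 mg/L.
Load = 0.1040 m³/s × 38.16 g/m³ × 86 400 s/d = 342.9 kg/d.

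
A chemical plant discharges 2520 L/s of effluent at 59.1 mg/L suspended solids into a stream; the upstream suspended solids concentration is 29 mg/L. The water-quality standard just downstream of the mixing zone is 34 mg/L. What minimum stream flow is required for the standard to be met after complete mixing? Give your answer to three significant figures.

12700 L/s

Set C_mix = 34: (Q·29.00 + 2520·59.10) / (Q + 2520) = 34
→ Q = 2520·(59.10 − 34)/(34 − 29.00) = 12650 L/s.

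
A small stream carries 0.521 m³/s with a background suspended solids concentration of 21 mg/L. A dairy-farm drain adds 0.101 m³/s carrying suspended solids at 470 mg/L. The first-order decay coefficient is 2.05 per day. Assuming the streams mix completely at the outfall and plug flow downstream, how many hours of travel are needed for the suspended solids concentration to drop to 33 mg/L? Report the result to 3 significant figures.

Flow-weighted average: C = (0.5210·21.00 + 0.1010·470.0) / 0.6220 = 58.41/0.6220 = 93.91 mg/L.
93.91·exp(−k·t) = 33 → t = ln(93.91/33)/k = 44080 s = 12.24 h.

12.2 h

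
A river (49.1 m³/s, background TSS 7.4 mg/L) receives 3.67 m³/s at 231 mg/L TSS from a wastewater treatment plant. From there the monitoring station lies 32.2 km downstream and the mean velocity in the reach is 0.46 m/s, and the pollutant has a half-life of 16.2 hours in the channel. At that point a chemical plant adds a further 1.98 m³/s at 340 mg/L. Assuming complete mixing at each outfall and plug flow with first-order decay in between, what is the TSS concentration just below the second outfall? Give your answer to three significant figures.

21.9 mg/L

Mixed concentration C = ΣQC/ΣQ = (49.10·7.400 + 3.670·231.0) / 52.77 = 1211/52.77 = 22.95 mg/L; combined flow 52.77 m³/s.
Travel time t = 32.2·1000 / 0.46 = 70000 s = 19.44 h.
Half-life 16.2 h → k = ln 2 / 16.2 = 0.04279 h⁻¹ = 1.027 d⁻¹.
After decay, C = 22.95 × e^(−kt) = 22.95 × 0.4352 = 9.988 mg/L.
At the second outfall, C = (52.77·9.988 + 1.980·340.0) / (52.77 + 1.980) = 21.92 mg/L.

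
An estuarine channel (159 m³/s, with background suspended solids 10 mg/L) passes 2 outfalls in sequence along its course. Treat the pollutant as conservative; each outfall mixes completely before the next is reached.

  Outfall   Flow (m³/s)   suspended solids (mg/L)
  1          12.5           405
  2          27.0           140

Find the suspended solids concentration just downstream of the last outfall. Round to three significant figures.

52.6 mg/L

Below outfall 1: Q → 171.5 m³/s, C = (159.0·10.00 + 12.50·405.0)/171.5 = 38.79 mg/L.
Below outfall 2: Q → 198.5 m³/s, C = (171.5·38.79 + 27.00·140.0)/198.5 = 52.56 mg/L.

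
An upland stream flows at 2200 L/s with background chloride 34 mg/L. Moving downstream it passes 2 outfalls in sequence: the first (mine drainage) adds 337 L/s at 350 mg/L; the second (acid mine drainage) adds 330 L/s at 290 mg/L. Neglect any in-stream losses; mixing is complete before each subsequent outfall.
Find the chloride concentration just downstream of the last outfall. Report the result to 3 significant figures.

After outfall 1: Q = 2200 + 337.0 = 2537 L/s; C = (2200·34.00 + 337.0·350.0)/2537 = 75.98 mg/L.
After outfall 2: Q = 2537 + 330.0 = 2867 L/s; C = (2537·75.98 + 330.0·290.0)/2867 = 100.6 mg/L.

101 mg/L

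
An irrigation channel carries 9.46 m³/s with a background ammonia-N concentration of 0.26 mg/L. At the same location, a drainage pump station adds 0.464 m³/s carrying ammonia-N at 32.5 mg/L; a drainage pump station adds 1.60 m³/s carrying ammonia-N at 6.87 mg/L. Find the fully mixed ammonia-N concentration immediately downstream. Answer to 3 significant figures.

After mixing, C = (9.460·0.2600 + 0.4640·32.50 + 1.600·6.870) / 11.52 = 28.53/11.52 = 2.476 mg/L.

2.48 mg/L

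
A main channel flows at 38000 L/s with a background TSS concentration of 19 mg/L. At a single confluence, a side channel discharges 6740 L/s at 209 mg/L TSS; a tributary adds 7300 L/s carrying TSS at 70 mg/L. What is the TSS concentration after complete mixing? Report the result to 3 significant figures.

Mixed concentration C = ΣQC/ΣQ = (38000·19.00 + 6740·209.0 + 7300·70.00) / 52040 = 2642000/52040 = 50.76 mg/L.

50.8 mg/L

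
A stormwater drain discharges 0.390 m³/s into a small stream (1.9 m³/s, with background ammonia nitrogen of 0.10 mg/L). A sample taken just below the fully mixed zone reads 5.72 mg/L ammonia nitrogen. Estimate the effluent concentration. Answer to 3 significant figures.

Mass balance: 1.900·0.1000 + 0.3900·Cₑ = 2.290·5.720
→ Cₑ = (2.290·5.720 − 1.900·0.1000) / 0.3900 = 33.10 mg/L.

33.1 mg/L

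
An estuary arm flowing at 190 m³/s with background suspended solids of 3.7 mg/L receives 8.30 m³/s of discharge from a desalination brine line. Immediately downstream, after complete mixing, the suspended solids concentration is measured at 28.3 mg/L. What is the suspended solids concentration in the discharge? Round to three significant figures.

Mass balance: 190.0·3.700 + 8.300·Cₑ = 198.3·28.30
→ Cₑ = (198.3·28.30 − 190.0·3.700) / 8.300 = 591.4 mg/L.

591 mg/L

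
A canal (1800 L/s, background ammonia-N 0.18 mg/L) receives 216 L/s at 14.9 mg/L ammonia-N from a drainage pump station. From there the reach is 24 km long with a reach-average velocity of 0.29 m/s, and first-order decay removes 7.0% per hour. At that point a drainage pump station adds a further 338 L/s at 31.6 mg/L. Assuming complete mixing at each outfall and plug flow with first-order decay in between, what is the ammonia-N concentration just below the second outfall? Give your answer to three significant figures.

Mass balance: C = (1800·0.1800 + 216.0·14.90) / 2016 = 3542/2016 = 1.757 mg/L; combined flow 2016 L/s.
Travel time t = 24·1000 / 0.29 = 82760 s = 22.99 h.
7.0%/h lost → k = −ln(1 − 0.07) = 0.07257 h⁻¹.
Applying C = C₀e^(−kt): 1.757 × 0.1886 = 0.3313 mg/L.
At the second outfall, C = (2016·0.3313 + 338.0·31.60) / (2016 + 338.0) = 4.821 mg/L.

4.82 mg/L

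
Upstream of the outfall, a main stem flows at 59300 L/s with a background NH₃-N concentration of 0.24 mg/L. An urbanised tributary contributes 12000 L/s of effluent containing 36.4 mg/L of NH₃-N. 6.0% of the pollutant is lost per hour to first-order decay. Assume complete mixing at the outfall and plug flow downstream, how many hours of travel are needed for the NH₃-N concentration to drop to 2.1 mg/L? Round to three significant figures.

17.8 h

After mixing, C = (59300·0.2400 + 12000·36.40) / 71300 = 451000/71300 = 6.326 mg/L.
6.0%/h lost → k = −ln(1 − 0.06) = 0.06188 h⁻¹.
6.326·exp(−k·t) = 2.1 → t = ln(6.326/2.1)/k = 64160 s = 17.82 h.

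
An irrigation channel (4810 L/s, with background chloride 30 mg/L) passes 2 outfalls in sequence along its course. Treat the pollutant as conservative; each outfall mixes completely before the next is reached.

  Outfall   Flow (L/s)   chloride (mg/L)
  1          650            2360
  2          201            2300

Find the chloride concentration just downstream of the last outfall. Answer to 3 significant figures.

Outfall 1: combined Q = 5460 L/s; C = (4810·30.00 + 650.0·2360)/5460 = 307.4 mg/L.
Outfall 2: combined Q = 5661 L/s; C = (5460·307.4 + 201.0·2300)/5661 = 378.1 mg/L.

378 mg/L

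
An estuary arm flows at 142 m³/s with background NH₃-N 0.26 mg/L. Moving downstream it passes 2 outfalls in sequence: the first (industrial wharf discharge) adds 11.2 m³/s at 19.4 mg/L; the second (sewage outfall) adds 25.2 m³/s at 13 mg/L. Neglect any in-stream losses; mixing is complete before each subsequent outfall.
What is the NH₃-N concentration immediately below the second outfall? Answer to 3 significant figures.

3.26 mg/L

Below outfall 1: Q → 153.2 m³/s, C = (142.0·0.2600 + 11.20·19.40)/153.2 = 1.659 mg/L.
Below outfall 2: Q → 178.4 m³/s, C = (153.2·1.659 + 25.20·13.00)/178.4 = 3.261 mg/L.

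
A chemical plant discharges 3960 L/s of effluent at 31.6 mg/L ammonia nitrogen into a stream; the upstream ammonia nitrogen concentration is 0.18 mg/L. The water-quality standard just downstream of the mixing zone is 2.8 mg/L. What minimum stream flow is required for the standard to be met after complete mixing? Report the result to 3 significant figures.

Set C_mix = 2.8: (Q·0.1800 + 3960·31.60) / (Q + 3960) = 2.8
→ Q = 3960·(31.60 − 2.8)/(2.8 − 0.1800) = 43530 L/s.

43500 L/s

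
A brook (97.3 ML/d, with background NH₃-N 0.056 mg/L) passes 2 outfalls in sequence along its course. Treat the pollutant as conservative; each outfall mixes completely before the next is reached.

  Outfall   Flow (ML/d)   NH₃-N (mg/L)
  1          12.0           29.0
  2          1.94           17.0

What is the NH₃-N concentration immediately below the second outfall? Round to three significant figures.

3.47 mg/L

After outfall 1: Q = 97.30 + 12.00 = 109.3 ML/d; C = (97.30·0.05600 + 12.00·29.00)/109.3 = 3.234 mg/L.
After outfall 2: Q = 109.3 + 1.940 = 111.2 ML/d; C = (109.3·3.234 + 1.940·17.00)/111.2 = 3.474 mg/L.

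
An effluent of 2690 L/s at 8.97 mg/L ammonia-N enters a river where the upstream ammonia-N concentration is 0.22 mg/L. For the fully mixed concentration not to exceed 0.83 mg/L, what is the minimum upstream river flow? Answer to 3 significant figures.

35900 L/s

Set C_mix = 0.83: (Q·0.2200 + 2690·8.970) / (Q + 2690) = 0.83
→ Q = 2690·(8.970 − 0.83)/(0.83 − 0.2200) = 35900 L/s.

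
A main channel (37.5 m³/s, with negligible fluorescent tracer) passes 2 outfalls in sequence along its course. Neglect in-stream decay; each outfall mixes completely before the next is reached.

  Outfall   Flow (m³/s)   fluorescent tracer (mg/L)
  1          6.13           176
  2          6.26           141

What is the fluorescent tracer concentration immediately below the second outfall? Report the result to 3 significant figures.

Below outfall 1: Q → 43.63 m³/s, C = (37.50·0 + 6.130·176.0)/43.63 = 24.73 mg/L.
Below outfall 2: Q → 49.89 m³/s, C = (43.63·24.73 + 6.260·141.0)/49.89 = 39.32 mg/L.

39.3 mg/L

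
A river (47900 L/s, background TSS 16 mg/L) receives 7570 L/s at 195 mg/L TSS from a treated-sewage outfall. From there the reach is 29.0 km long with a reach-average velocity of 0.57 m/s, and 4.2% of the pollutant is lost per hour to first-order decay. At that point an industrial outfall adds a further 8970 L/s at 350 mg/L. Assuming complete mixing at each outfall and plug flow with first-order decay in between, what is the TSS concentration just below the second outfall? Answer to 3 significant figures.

After mixing, C = (47900·16.00 + 7570·195.0) / 55470 = 2243000/55470 = 40.43 mg/L; combined flow 55470 L/s.
Travel time t = 29.0·1000 / 0.57 = 50880 s = 14.13 h.
4.2%/h lost → k = −ln(1 − 0.042) = 0.04291 h⁻¹.
After decay, C = 40.43 × e^(−kt) = 40.43 × 0.5453 = 22.05 mg/L.
At the second outfall, C = (55470·22.05 + 8970·350.0) / (55470 + 8970) = 67.70 mg/L.

67.7 mg/L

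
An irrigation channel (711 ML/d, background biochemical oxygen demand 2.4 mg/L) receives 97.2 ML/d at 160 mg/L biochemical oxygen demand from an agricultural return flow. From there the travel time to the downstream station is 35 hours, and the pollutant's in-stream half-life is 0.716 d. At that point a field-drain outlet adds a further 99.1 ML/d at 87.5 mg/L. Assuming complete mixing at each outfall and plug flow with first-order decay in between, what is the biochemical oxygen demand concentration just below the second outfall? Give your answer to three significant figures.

After mixing, C = (711.0·2.400 + 97.20·160.0) / 808.2 = 17260/808.2 = 21.35 mg/L; combined flow 808.2 ML/d.
Half-life 0.716 d → k = ln 2 / 0.716 = 0.9681 d⁻¹.
First-order decay: C = 21.35·exp(−k·t) = 21.35·0.2437 = 5.204 mg/L.
Second outfall: C = (808.2·5.204 + 99.10·87.50)/907.3 = 14.19 mg/L.

14.2 mg/L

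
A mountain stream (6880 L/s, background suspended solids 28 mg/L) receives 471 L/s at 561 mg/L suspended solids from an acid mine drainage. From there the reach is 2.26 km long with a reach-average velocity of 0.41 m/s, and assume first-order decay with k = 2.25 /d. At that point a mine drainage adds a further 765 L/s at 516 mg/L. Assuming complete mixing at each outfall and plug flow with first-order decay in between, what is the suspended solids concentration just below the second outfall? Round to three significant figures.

Mixed concentration C = ΣQC/ΣQ = (6880·28.00 + 471.0·561.0) / 7351 = 456900/7351 = 62.15 mg/L; combined flow 7351 L/s.
Travel time t = 2.26·1000 / 0.41 = 5512 s = 1.531 h.
Applying C = C₀e^(−kt): 62.15 × 0.8663 = 53.84 mg/L.
At the second outfall, C = (7351·53.84 + 765.0·516.0) / (7351 + 765.0) = 97.40 mg/L.

97.4 mg/L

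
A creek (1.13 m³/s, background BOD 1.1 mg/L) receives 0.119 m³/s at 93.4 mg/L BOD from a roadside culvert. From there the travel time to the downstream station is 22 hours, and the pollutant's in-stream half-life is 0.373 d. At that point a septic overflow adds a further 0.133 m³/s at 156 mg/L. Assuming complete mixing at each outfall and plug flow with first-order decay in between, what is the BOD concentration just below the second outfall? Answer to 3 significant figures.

16.6 mg/L

Flow-weighted average: C = (1.130·1.100 + 0.1190·93.40) / 1.249 = 12.36/1.249 = 9.894 mg/L; combined flow 1.249 m³/s.
Half-life 0.373 d → k = ln 2 / 0.373 = 1.858 d⁻¹.
Decay over the reach: 9.894·exp(−kt) = 9.894·0.1821 = 1.801 mg/L.
Second outfall: C = (1.249·1.801 + 0.1330·156.0)/1.382 = 16.64 mg/L.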